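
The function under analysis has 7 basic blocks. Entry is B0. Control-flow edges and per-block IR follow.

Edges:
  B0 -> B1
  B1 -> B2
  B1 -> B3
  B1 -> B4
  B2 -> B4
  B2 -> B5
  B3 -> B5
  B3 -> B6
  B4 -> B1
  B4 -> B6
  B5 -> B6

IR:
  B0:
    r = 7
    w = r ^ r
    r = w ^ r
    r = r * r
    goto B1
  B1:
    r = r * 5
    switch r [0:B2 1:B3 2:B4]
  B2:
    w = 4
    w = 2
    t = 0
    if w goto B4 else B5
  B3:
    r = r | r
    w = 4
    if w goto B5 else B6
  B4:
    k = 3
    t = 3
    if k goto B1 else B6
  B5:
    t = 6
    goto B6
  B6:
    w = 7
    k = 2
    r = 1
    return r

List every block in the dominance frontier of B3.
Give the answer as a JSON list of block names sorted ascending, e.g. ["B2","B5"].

idom tree: B1←B0 B2←B1 B3←B1 B4←B1 B5←B1 B6←B1
Join-block Dom:
  B1: preds {B0,B4}: {B0} ∩ {B0,B1,B4} = {B0}; idom=B0
  B4: preds {B1,B2}: {B0,B1} ∩ {B0,B1,B2} = {B0,B1}; idom=B1
  B5: preds {B2,B3}: {B0,B1,B2} ∩ {B0,B1,B3} = {B0,B1}; idom=B1
  B6: preds {B3,B4,B5}: {B0,B1,B3} ∩ {B0,B1,B4} ∩ {B0,B1,B5} = {B0,B1}; idom=B1

DF derivation:
  join B1 pred B0: · stop@B0
  join B1 pred B4: B4→B1 stop@B0
  join B4 pred B1: · stop@B1
  join B4 pred B2: B2 stop@B1
  join B5 pred B2: B2 stop@B1
  join B5 pred B3: B3 stop@B1
  join B6 pred B3: B3 stop@B1
  join B6 pred B4: B4 stop@B1
  join B6 pred B5: B5 stop@B1
  B0 → ∅
  B1 → {B1}
  B2 → {B4,B5}
  B3 → {B5,B6}
  B4 → {B1,B6}
  B5 → {B6}
  B6 → ∅

DF(B3) = ["B5", "B6"]

Answer: ["B5", "B6"]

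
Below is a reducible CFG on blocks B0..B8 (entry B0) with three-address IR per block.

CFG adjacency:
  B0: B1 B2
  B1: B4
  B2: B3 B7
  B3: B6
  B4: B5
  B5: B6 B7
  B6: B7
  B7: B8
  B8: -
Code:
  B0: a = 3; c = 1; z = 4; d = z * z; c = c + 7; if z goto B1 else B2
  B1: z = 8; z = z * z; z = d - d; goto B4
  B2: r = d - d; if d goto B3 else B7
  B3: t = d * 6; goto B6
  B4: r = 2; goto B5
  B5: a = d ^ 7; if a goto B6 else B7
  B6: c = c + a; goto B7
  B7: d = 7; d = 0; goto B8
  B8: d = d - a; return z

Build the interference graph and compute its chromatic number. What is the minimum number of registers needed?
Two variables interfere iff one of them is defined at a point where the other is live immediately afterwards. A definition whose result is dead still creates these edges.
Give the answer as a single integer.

Block summaries:
  B0: def={a,c,d,z} ue=∅
  B1: def={z} ue={d}
  B2: def={r} ue={d}
  B3: def={t} ue={d}
  B4: def={r} ue=∅
  B5: def={a} ue={d}
  B6: def={c} ue={a,c}
  B7: def={d} ue=∅
  B8: def={d} ue={a,d,z}

Live sets:
  B0 li=∅ lo={a,c,d,z}
  B1 li={c,d} lo={c,d,z}
  B2 li={a,c,d,z} lo={a,c,d,z}
  B3 li={a,c,d,z} lo={a,c,z}
  B4 li={c,d,z} lo={c,d,z}
  B5 li={c,d,z} lo={a,c,z}
  B6 li={a,c,z} lo={a,z}
  B7 li={a,z} lo={a,d,z}
  B8 li={a,d,z} lo=∅

Conflict graph:
  a — {c,d,r,t,z}
  c — {a,d,r,t,z}
  d — {a,c,r,z}
  r — {a,c,d,z}
  t — {a,c,z}
  z — {a,c,d,r,t}

Colouring:
  lower bound: {a,c,d,r,z} mutually conflict ⇒ χ ≥ 5
  assign a→R0 c→R1 d→R3 r→R4 t→R3 z→R2 — no edge inside a register ⇒ χ ≤ 5
  χ = 5

Answer: 5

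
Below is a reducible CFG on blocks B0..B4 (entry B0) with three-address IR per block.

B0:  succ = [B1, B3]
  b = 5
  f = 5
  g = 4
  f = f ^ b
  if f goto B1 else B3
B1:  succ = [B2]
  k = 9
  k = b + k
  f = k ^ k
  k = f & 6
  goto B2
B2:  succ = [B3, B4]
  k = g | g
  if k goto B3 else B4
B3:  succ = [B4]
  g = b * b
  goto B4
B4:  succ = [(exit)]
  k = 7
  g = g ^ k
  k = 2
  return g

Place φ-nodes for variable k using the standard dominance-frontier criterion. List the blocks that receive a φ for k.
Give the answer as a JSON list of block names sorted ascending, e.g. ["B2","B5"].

idom tree: B1←B0 B2←B1 B3←B0 B4←B0
Dom at joins:
  B3: preds {B0,B2}: {B0} ∩ {B0,B1,B2} = {B0}; idom=B0
  B4: preds {B2,B3}: {B0,B1,B2} ∩ {B0,B3} = {B0}; idom=B0

Frontier:
  join B3 pred B0: · stop@B0
  join B3 pred B2: B2→B1 stop@B0
  join B4 pred B2: B2→B1 stop@B0
  join B4 pred B3: B3 stop@B0
  B0 → ∅
  B1 → {B3,B4}
  B2 → {B3,B4}
  B3 → {B4}
  B4 → ∅

φ for k: defs {B1,B2,B4}
  DF⁺ = {B3,B4}

Answer: ["B3", "B4"]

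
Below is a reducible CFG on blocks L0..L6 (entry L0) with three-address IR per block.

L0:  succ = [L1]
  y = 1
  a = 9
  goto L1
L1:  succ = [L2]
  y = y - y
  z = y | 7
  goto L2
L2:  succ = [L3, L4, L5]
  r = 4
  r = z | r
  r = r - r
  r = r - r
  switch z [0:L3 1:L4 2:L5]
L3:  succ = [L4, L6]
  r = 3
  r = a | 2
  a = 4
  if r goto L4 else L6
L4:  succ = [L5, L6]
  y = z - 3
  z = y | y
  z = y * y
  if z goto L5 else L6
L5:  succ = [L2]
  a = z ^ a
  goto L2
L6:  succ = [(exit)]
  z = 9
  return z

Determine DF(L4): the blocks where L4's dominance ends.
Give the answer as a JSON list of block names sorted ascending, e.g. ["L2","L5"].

Answer: ["L5", "L6"]

Analysis:
idom tree: L1←L0 L2←L1 L3←L2 L4←L2 L5←L2 L6←L2
Dom∩ at merges:
  L2: preds {L1,L5}: {L0,L1} ∩ {L0,L1,L2,L5} = {L0,L1}; idom=L1
  L4: preds {L2,L3}: {L0,L1,L2} ∩ {L0,L1,L2,L3} = {L0,L1,L2}; idom=L2
  L5: preds {L2,L4}: {L0,L1,L2} ∩ {L0,L1,L2,L4} = {L0,L1,L2}; idom=L2
  L6: preds {L3,L4}: {L0,L1,L2,L3} ∩ {L0,L1,L2,L4} = {L0,L1,L2}; idom=L2

Frontier:
  L2←L1: walk · to L1
  L2←L5: walk L5→L2 to L1
  L4←L2: walk · to L2
  L4←L3: walk L3 to L2
  L5←L2: walk · to L2
  L5←L4: walk L4 to L2
  L6←L3: walk L3 to L2
  L6←L4: walk L4 to L2
  DF(L0)=∅
  DF(L1)=∅
  DF(L2)={L2}
  DF(L3)={L4,L6}
  DF(L4)={L5,L6}
  DF(L5)={L2}
  DF(L6)=∅

DF(L4) = ["L5", "L6"]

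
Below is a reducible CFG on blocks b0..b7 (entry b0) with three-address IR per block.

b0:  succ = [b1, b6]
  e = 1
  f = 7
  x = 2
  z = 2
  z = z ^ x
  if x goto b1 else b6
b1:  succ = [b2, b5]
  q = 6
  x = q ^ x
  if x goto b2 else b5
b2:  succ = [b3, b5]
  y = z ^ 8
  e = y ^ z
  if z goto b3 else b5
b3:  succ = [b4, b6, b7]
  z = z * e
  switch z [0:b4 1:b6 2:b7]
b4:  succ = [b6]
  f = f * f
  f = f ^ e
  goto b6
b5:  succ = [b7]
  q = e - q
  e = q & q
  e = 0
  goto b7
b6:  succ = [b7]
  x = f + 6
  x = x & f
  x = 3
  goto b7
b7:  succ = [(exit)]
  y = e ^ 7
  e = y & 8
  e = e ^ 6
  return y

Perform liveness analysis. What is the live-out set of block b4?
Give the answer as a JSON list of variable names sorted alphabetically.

def/use:
  b0 def {e,f,x,z} use ∅
  b1 def {q,x} use {x}
  b2 def {e,y} use {z}
  b3 def {z} use {e,z}
  b4 def {f} use {e,f}
  b5 def {e,q} use {e,q}
  b6 def {x} use {f}
  b7 def {e,y} use {e}

Live sets:
  live b0: ∅→{e,f,x,z}
  live b1: {e,f,x,z}→{e,f,q,z}
  live b2: {f,q,z}→{e,f,q,z}
  live b3: {e,f,z}→{e,f}
  live b4: {e,f}→{e,f}
  live b5: {e,q}→{e}
  live b6: {e,f}→{e}
  live b7: {e}→∅

live-out(b4) = ["e", "f"]

Answer: ["e", "f"]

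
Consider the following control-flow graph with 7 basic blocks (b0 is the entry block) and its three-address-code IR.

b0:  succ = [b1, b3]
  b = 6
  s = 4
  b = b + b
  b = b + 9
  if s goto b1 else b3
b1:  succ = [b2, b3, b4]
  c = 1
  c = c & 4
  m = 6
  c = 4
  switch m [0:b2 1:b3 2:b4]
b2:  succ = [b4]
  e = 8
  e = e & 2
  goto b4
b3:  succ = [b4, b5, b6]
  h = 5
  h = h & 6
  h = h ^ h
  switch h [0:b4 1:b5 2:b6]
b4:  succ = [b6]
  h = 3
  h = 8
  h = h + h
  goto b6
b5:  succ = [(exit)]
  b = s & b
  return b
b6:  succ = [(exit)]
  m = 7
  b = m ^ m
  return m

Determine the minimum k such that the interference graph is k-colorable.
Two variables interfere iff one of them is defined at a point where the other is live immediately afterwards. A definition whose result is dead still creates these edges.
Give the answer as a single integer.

Block summaries:
  b0: def={b,s} ue=∅
  b1: def={c,m} ue=∅
  b2: def={e} ue=∅
  b3: def={h} ue=∅
  b4: def={h} ue=∅
  b5: def={b} ue={b,s}
  b6: def={b,m} ue=∅

Live sets:
  live b0: ∅→{b,s}
  live b1: {b,s}→{b,s}
  live b2: ∅→∅
  live b3: {b,s}→{b,s}
  live b4: ∅→∅
  live b5: {b,s}→∅
  live b6: ∅→∅

Interfere edges:
  b — {c,h,m,s}
  c — {b,m,s}
  e — ∅
  h — {b,s}
  m — {b,c,s}
  s — {b,c,h,m}

Registers:
  lower bound: {b,c,m,s} mutually conflict ⇒ χ ≥ 4
  assign b→R0 c→R2 e→R0 h→R2 m→R3 s→R1 — no edge inside a register ⇒ χ ≤ 4
  χ = 4

Answer: 4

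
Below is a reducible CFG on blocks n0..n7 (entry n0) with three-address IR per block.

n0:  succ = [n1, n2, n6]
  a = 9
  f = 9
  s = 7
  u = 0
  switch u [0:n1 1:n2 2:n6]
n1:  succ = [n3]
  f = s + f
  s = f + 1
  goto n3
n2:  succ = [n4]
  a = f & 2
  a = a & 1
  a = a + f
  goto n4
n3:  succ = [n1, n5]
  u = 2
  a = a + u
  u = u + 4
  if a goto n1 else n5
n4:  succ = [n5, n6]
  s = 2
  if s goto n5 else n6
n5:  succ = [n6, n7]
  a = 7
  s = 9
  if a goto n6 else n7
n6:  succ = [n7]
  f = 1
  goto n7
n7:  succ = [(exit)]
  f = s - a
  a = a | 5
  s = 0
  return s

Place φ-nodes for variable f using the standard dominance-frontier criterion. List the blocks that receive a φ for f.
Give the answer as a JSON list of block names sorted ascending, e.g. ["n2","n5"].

idom tree: n1←n0 n2←n0 n3←n1 n4←n2 n5←n0 n6←n0 n7←n0
Dom∩ at merges:
  n1: preds {n0,n3}: {n0} ∩ {n0,n1,n3} = {n0}; idom=n0
  n5: preds {n3,n4}: {n0,n1,n3} ∩ {n0,n2,n4} = {n0}; idom=n0
  n6: preds {n0,n4,n5}: {n0} ∩ {n0,n2,n4} ∩ {n0,n5} = {n0}; idom=n0
  n7: preds {n5,n6}: {n0,n5} ∩ {n0,n6} = {n0}; idom=n0

DF walk-up:
  join n1 pred n0: · stop@n0
  join n1 pred n3: n3→n1 stop@n0
  join n5 pred n3: n3→n1 stop@n0
  join n5 pred n4: n4→n2 stop@n0
  join n6 pred n0: · stop@n0
  join n6 pred n4: n4→n2 stop@n0
  join n6 pred n5: n5 stop@n0
  join n7 pred n5: n5 stop@n0
  join n7 pred n6: n6 stop@n0
  n0 → ∅
  n1 → {n1,n5}
  n2 → {n5,n6}
  n3 → {n1,n5}
  n4 → {n5,n6}
  n5 → {n6,n7}
  n6 → {n7}
  n7 → ∅

φ for f: defs {n0,n1,n6,n7}
  DF⁺ = {n1,n5,n6,n7}

Answer: ["n1", "n5", "n6", "n7"]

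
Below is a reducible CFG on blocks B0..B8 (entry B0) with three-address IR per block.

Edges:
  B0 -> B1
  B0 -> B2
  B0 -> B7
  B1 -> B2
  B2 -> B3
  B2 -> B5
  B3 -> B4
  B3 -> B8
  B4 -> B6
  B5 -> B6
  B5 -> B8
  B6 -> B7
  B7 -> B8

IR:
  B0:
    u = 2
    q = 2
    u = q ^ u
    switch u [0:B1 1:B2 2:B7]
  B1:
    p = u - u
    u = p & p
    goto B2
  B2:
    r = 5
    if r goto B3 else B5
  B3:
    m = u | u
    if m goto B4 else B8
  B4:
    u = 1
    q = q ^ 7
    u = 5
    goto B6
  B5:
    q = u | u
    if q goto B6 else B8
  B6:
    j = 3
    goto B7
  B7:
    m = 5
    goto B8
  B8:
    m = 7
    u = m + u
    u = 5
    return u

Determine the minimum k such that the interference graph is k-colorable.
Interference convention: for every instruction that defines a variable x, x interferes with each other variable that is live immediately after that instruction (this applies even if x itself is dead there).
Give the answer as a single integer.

Answer: 3

Analysis:
Block summaries:
  B0 def {q,u} use ∅
  B1 def {p,u} use {u}
  B2 def {r} use ∅
  B3 def {m} use {u}
  B4 def {q,u} use {q}
  B5 def {q} use {u}
  B6 def {j} use ∅
  B7 def {m} use ∅
  B8 def {m,u} use {u}

Live sets:
  B0 li=∅ lo={q,u}
  B1 li={q,u} lo={q,u}
  B2 li={q,u} lo={q,u}
  B3 li={q,u} lo={q,u}
  B4 li={q} lo={u}
  B5 li={u} lo={u}
  B6 li={u} lo={u}
  B7 li={u} lo={u}
  B8 li={u} lo=∅

Interference:
  j — {u}
  m — {q,u}
  p — {q}
  q — {m,p,r,u}
  r — {q,u}
  u — {j,m,q,r}

Chromatic number:
  lower bound: {m,q,u} mutually conflict ⇒ χ ≥ 3
  assign j→c0 m→c2 p→c1 q→c0 r→c2 u→c1 — no edge inside a register ⇒ χ ≤ 3
  χ = 3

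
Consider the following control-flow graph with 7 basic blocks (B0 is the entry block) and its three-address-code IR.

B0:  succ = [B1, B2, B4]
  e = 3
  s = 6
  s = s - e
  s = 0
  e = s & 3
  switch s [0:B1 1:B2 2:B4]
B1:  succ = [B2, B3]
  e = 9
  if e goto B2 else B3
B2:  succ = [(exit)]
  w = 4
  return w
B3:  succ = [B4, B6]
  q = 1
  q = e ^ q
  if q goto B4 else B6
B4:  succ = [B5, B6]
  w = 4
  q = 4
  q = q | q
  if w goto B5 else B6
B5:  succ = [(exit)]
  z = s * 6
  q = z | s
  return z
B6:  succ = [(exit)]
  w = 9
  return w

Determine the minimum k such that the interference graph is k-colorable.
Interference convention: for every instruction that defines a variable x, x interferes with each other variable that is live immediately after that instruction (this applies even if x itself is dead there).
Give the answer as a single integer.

Per-block:
  B0: {e,s} / ∅
  B1: {e} / ∅
  B2: {w} / ∅
  B3: {q} / {e}
  B4: {q,w} / ∅
  B5: {q,z} / {s}
  B6: {w} / ∅

Liveness:
  live B0: ∅→{s}
  live B1: {s}→{e,s}
  live B2: ∅→∅
  live B3: {e,s}→{s}
  live B4: {s}→{s}
  live B5: {s}→∅
  live B6: ∅→∅

Interfere edges:
  e — {q,s}
  q — {e,s,w,z}
  s — {e,q,w,z}
  w — {q,s}
  z — {q,s}

Colouring:
  clique {e,q,s} ⇒ need ≥ 3
  3-colouring: R0={q}  R1={s}  R2={e,w,z}
  χ = 3

Answer: 3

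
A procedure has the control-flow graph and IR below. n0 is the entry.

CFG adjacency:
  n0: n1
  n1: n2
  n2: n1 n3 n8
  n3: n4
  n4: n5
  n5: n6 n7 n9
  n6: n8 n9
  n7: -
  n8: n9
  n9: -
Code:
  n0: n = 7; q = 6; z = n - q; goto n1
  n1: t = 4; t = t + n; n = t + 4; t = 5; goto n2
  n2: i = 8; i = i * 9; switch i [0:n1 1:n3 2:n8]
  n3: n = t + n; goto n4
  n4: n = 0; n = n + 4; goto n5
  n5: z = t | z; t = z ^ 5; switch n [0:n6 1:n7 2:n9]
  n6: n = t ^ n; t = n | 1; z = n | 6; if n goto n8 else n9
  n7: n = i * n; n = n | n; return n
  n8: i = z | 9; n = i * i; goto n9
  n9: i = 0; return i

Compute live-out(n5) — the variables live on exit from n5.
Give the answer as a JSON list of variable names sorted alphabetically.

Per-block:
  n0 def {n,q,z} use ∅
  n1 def {n,t} use {n}
  n2 def {i} use ∅
  n3 def {n} use {n,t}
  n4 def {n} use ∅
  n5 def {t,z} use {n,t,z}
  n6 def {n,t,z} use {n,t}
  n7 def {n} use {i,n}
  n8 def {i,n} use {z}
  n9 def {i} use ∅

Liveness:
  n0 li=∅ lo={n,z}
  n1 li={n,z} lo={n,t,z}
  n2 li={n,t,z} lo={i,n,t,z}
  n3 li={i,n,t,z} lo={i,t,z}
  n4 li={i,t,z} lo={i,n,t,z}
  n5 li={i,n,t,z} lo={i,n,t}
  n6 li={n,t} lo={z}
  n7 li={i,n} lo=∅
  n8 li={z} lo=∅
  n9 li=∅ lo=∅

live-out(n5) = ["i", "n", "t"]

Answer: ["i", "n", "t"]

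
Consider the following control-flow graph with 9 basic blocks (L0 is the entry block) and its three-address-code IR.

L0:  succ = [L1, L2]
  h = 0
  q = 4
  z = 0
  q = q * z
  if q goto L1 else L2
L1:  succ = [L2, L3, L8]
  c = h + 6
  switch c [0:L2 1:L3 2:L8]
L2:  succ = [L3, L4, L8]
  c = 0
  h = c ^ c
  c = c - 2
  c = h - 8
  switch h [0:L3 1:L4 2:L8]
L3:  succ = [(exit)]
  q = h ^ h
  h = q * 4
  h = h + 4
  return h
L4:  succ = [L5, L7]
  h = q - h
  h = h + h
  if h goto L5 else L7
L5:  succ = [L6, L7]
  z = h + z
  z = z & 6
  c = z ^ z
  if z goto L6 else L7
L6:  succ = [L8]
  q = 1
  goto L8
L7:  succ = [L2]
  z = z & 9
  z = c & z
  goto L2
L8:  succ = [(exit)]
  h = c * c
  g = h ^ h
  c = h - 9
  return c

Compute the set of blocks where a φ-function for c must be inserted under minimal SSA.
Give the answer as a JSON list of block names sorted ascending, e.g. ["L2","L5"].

idom tree: L1←L0 L2←L0 L3←L0 L4←L2 L5←L4 L6←L5 L7←L4 L8←L0
Dom∩ at merges:
  L2: preds {L0,L1,L7}: {L0} ∩ {L0,L1} ∩ {L0,L2,L4,L7} = {L0}; idom=L0
  L3: preds {L1,L2}: {L0,L1} ∩ {L0,L2} = {L0}; idom=L0
  L7: preds {L4,L5}: {L0,L2,L4} ∩ {L0,L2,L4,L5} = {L0,L2,L4}; idom=L4
  L8: preds {L1,L2,L6}: {L0,L1} ∩ {L0,L2} ∩ {L0,L2,L4,L5,L6} = {L0}; idom=L0

DF walk-up:
  join L2 pred L0: · stop@L0
  join L2 pred L1: L1 stop@L0
  join L2 pred L7: L7→L4→L2 stop@L0
  join L3 pred L1: L1 stop@L0
  join L3 pred L2: L2 stop@L0
  join L7 pred L4: · stop@L4
  join L7 pred L5: L5 stop@L4
  join L8 pred L1: L1 stop@L0
  join L8 pred L2: L2 stop@L0
  join L8 pred L6: L6→L5→L4→L2 stop@L0
  L0 → ∅
  L1 → {L2,L3,L8}
  L2 → {L2,L3,L8}
  L3 → ∅
  L4 → {L2,L8}
  L5 → {L7,L8}
  L6 → {L8}
  L7 → {L2}
  L8 → ∅

φ for c: defs {L1,L2,L5,L8}
  DF⁺ = {L2,L3,L7,L8}

Answer: ["L2", "L3", "L7", "L8"]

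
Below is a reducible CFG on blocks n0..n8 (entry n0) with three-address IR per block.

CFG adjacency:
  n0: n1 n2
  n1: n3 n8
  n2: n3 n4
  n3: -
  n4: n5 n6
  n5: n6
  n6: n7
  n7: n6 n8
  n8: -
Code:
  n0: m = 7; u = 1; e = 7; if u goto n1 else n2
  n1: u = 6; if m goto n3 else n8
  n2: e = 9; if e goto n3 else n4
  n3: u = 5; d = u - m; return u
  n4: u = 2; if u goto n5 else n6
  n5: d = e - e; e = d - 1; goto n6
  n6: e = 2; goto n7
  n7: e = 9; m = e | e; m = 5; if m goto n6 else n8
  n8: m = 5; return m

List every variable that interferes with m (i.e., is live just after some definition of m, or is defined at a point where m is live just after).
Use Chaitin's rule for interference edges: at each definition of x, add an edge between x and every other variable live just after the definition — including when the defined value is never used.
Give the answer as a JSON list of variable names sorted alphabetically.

Per-block:
  n0 def {e,m,u} use ∅
  n1 def {u} use {m}
  n2 def {e} use ∅
  n3 def {d,u} use {m}
  n4 def {u} use ∅
  n5 def {d,e} use {e}
  n6 def {e} use ∅
  n7 def {e,m} use ∅
  n8 def {m} use ∅

Live sets:
  n0 li=∅ lo={m}
  n1 li={m} lo={m}
  n2 li={m} lo={e,m}
  n3 li={m} lo=∅
  n4 li={e} lo={e}
  n5 li={e} lo=∅
  n6 li=∅ lo=∅
  n7 li=∅ lo=∅
  n8 li=∅ lo=∅

Interference:
  d↔{u}
  e↔{m,u}
  m↔{e,u}
  u↔{d,e,m}

N(m) = ["e", "u"]

Answer: ["e", "u"]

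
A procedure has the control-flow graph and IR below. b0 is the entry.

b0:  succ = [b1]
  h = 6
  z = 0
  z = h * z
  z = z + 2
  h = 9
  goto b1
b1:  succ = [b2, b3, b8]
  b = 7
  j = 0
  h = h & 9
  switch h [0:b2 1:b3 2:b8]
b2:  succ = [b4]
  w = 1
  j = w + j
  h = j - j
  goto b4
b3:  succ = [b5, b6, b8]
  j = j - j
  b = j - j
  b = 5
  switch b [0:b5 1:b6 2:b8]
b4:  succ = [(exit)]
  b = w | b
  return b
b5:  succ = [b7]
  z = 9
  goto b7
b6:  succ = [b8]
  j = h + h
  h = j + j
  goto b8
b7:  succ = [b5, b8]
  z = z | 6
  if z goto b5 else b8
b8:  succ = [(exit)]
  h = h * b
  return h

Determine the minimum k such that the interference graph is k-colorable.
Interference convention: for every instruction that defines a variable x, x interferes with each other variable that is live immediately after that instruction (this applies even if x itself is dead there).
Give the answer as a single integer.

Answer: 4

Derivation:
Block summaries:
  b0: {h,z} / ∅
  b1: {b,h,j} / {h}
  b2: {h,j,w} / {j}
  b3: {b,j} / {j}
  b4: {b} / {b,w}
  b5: {z} / ∅
  b6: {h,j} / {h}
  b7: {z} / {z}
  b8: {h} / {b,h}

Backward fixpoint:
  b0: in=∅ out={h}
  b1: in={h} out={b,h,j}
  b2: in={b,j} out={b,w}
  b3: in={h,j} out={b,h}
  b4: in={b,w} out=∅
  b5: in={b,h} out={b,h,z}
  b6: in={b,h} out={b,h}
  b7: in={b,h,z} out={b,h}
  b8: in={b,h} out=∅

Conflict graph:
  b↔{h,j,w,z}
  h↔{b,j,w,z}
  j↔{b,h,w}
  w↔{b,h,j}
  z↔{b,h}

Registers:
  {b,h,j,w} pairwise interfere (4-clique) ⇒ χ ≥ 4
  4-colouring: c0={b}  c1={h}  c2={j,z}  c3={w}
  χ = 4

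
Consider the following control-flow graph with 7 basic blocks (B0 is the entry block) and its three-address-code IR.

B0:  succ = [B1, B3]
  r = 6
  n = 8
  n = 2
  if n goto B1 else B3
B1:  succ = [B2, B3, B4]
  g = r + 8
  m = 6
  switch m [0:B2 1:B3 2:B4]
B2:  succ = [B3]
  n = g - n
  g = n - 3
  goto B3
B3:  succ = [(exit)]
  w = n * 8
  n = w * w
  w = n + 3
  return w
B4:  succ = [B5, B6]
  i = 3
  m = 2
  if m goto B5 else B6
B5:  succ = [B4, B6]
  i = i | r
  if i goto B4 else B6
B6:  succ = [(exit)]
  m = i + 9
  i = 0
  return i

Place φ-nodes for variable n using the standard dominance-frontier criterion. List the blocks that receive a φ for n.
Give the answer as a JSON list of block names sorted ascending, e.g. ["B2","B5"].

Answer: ["B3"]

Derivation:
idom tree: B1←B0 B2←B1 B3←B0 B4←B1 B5←B4 B6←B4
Dom at joins:
  B3: preds {B0,B1,B2}: {B0} ∩ {B0,B1} ∩ {B0,B1,B2} = {B0}; idom=B0
  B4: preds {B1,B5}: {B0,B1} ∩ {B0,B1,B4,B5} = {B0,B1}; idom=B1
  B6: preds {B4,B5}: {B0,B1,B4} ∩ {B0,B1,B4,B5} = {B0,B1,B4}; idom=B4

DF walk-up:
  B3←B0: walk · to B0
  B3←B1: walk B1 to B0
  B3←B2: walk B2→B1 to B0
  B4←B1: walk · to B1
  B4←B5: walk B5→B4 to B1
  B6←B4: walk · to B4
  B6←B5: walk B5 to B4
  DF(B0)=∅
  DF(B1)={B3}
  DF(B2)={B3}
  DF(B3)=∅
  DF(B4)={B4}
  DF(B5)={B4,B6}
  DF(B6)=∅

φ for n: defs {B0,B2,B3}
  DF⁺ = {B3}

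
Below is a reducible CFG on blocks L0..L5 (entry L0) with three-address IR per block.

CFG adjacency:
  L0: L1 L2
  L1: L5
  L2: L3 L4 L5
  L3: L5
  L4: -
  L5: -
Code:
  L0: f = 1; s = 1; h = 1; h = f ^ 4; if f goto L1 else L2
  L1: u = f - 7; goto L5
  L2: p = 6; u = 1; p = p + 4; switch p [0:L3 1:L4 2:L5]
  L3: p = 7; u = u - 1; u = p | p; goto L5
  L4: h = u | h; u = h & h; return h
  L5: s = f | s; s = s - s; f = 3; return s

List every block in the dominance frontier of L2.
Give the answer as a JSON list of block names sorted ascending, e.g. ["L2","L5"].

Answer: ["L5"]

Analysis:
idom tree: L1←L0 L2←L0 L3←L2 L4←L2 L5←L0
Dom at joins:
  L5: preds {L1,L2,L3}: {L0,L1} ∩ {L0,L2} ∩ {L0,L2,L3} = {L0}; idom=L0

Frontier:
  L5←L1: walk L1 to L0
  L5←L2: walk L2 to L0
  L5←L3: walk L3→L2 to L0
  L0 → ∅
  L1 → {L5}
  L2 → {L5}
  L3 → {L5}
  L4 → ∅
  L5 → ∅

DF(L2) = ["L5"]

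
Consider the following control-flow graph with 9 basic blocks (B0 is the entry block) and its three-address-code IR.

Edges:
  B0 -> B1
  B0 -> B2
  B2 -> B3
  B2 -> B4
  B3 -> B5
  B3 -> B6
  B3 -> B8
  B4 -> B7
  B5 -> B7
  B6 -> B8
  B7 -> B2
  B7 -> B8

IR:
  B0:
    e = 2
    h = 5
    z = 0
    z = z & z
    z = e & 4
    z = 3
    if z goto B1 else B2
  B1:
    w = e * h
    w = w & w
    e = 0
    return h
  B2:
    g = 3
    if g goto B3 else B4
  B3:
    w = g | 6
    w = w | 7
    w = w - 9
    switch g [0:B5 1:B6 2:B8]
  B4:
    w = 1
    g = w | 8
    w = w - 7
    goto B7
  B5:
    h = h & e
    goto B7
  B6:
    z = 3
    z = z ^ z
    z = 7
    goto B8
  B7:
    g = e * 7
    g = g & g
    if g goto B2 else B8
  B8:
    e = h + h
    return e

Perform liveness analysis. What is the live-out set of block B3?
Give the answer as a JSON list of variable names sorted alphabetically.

Answer: ["e", "h"]

Derivation:
Per-block:
  B0: {e,h,z} / ∅
  B1: {e,w} / {e,h}
  B2: {g} / ∅
  B3: {w} / {g}
  B4: {g,w} / ∅
  B5: {h} / {e,h}
  B6: {z} / ∅
  B7: {g} / {e}
  B8: {e} / {h}

Backward fixpoint:
  live B0: ∅→{e,h}
  live B1: {e,h}→∅
  live B2: {e,h}→{e,g,h}
  live B3: {e,g,h}→{e,h}
  live B4: {e,h}→{e,h}
  live B5: {e,h}→{e,h}
  live B6: {h}→{h}
  live B7: {e,h}→{e,h}
  live B8: {h}→∅

live-out(B3) = ["e", "h"]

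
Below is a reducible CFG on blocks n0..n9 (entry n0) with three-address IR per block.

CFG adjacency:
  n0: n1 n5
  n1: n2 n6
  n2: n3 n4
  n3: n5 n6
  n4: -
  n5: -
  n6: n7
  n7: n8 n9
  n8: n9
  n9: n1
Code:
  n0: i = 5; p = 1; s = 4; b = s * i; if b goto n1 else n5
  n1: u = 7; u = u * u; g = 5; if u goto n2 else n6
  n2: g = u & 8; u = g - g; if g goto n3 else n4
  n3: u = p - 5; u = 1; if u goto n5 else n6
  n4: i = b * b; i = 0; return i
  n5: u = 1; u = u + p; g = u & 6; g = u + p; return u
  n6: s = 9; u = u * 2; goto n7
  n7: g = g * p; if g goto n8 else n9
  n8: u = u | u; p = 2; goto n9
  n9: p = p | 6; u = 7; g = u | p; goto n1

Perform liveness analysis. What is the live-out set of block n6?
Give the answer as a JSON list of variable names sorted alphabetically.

Answer: ["b", "g", "p", "u"]

Derivation:
Per-block:
  n0 def {b,i,p,s} use ∅
  n1 def {g,u} use ∅
  n2 def {g,u} use {u}
  n3 def {u} use {p}
  n4 def {i} use {b}
  n5 def {g,u} use {p}
  n6 def {s,u} use {u}
  n7 def {g} use {g,p}
  n8 def {p,u} use {u}
  n9 def {g,p,u} use {p}

Backward fixpoint:
  n0 li=∅ lo={b,p}
  n1 li={b,p} lo={b,g,p,u}
  n2 li={b,p,u} lo={b,g,p}
  n3 li={b,g,p} lo={b,g,p,u}
  n4 li={b} lo=∅
  n5 li={p} lo=∅
  n6 li={b,g,p,u} lo={b,g,p,u}
  n7 li={b,g,p,u} lo={b,p,u}
  n8 li={b,u} lo={b,p}
  n9 li={b,p} lo={b,p}

live-out(n6) = ["b", "g", "p", "u"]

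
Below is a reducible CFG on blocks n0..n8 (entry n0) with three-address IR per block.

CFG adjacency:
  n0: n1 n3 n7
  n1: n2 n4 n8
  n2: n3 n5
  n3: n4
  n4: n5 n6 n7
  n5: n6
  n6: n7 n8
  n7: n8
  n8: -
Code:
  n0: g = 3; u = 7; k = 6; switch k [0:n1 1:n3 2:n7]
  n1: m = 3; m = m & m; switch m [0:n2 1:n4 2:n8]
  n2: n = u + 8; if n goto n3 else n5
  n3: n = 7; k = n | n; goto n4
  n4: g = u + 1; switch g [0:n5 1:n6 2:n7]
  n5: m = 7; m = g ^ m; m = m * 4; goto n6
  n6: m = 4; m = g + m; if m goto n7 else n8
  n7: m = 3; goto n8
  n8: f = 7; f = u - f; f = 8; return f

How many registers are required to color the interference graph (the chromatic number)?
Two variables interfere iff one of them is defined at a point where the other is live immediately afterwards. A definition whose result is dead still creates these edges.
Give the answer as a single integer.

Block summaries:
  n0 def {g,k,u} use ∅
  n1 def {m} use ∅
  n2 def {n} use {u}
  n3 def {k,n} use ∅
  n4 def {g} use {u}
  n5 def {m} use {g}
  n6 def {m} use {g}
  n7 def {m} use ∅
  n8 def {f} use {u}

Live sets:
  live n0: ∅→{g,u}
  live n1: {g,u}→{g,u}
  live n2: {g,u}→{g,u}
  live n3: {u}→{u}
  live n4: {u}→{g,u}
  live n5: {g,u}→{g,u}
  live n6: {g,u}→{u}
  live n7: {u}→{u}
  live n8: {u}→∅

Interfere edges:
  f↔{u}
  g↔{k,m,n,u}
  k↔{g,u}
  m↔{g,u}
  n↔{g,u}
  u↔{f,g,k,m,n}

Registers:
  lower bound: {g,k,u} mutually conflict ⇒ χ ≥ 3
  assign f→r1 g→r1 k→r2 m→r2 n→r2 u→r0 — no edge inside a register ⇒ χ ≤ 3
  χ = 3

Answer: 3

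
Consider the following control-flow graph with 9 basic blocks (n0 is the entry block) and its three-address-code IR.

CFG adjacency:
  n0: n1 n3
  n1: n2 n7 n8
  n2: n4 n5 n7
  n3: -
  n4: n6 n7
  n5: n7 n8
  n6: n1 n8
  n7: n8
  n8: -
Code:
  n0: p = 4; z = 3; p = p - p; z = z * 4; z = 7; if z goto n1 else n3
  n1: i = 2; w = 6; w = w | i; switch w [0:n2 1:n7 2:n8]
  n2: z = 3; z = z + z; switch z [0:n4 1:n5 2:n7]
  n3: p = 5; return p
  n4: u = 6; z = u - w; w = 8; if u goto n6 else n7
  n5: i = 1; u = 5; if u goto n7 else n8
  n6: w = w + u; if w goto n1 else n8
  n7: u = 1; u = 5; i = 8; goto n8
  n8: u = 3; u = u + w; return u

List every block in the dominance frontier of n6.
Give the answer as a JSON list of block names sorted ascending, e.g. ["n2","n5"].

Answer: ["n1", "n8"]

Derivation:
idom tree: n1←n0 n2←n1 n3←n0 n4←n2 n5←n2 n6←n4 n7←n1 n8←n1
Dom at joins:
  n1: preds {n0,n6}: {n0} ∩ {n0,n1,n2,n4,n6} = {n0}; idom=n0
  n7: preds {n1,n2,n4,n5}: {n0,n1} ∩ {n0,n1,n2} ∩ {n0,n1,n2,n4} ∩ {n0,n1,n2,n5} = {n0,n1}; idom=n1
  n8: preds {n1,n5,n6,n7}: {n0,n1} ∩ {n0,n1,n2,n5} ∩ {n0,n1,n2,n4,n6} ∩ {n0,n1,n7} = {n0,n1}; idom=n1

DF derivation:
  join n1 pred n0: · stop@n0
  join n1 pred n6: n6→n4→n2→n1 stop@n0
  join n7 pred n1: · stop@n1
  join n7 pred n2: n2 stop@n1
  join n7 pred n4: n4→n2 stop@n1
  join n7 pred n5: n5→n2 stop@n1
  join n8 pred n1: · stop@n1
  join n8 pred n5: n5→n2 stop@n1
  join n8 pred n6: n6→n4→n2 stop@n1
  join n8 pred n7: n7 stop@n1
  DF(n0)=∅
  DF(n1)={n1}
  DF(n2)={n1,n7,n8}
  DF(n3)=∅
  DF(n4)={n1,n7,n8}
  DF(n5)={n7,n8}
  DF(n6)={n1,n8}
  DF(n7)={n8}
  DF(n8)=∅

DF(n6) = ["n1", "n8"]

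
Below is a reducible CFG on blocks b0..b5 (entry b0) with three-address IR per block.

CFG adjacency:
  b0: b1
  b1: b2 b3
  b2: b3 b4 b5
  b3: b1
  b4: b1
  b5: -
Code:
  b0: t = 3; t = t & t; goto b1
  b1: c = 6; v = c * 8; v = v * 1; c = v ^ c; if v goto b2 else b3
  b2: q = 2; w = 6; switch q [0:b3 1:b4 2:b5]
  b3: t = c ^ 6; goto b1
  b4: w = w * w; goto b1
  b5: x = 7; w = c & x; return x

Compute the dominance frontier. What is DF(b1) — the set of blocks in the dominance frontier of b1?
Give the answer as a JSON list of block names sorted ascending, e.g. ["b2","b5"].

idom tree: b1←b0 b2←b1 b3←b1 b4←b2 b5←b2
Dom∩ at merges:
  b1: preds {b0,b3,b4}: {b0} ∩ {b0,b1,b3} ∩ {b0,b1,b2,b4} = {b0}; idom=b0
  b3: preds {b1,b2}: {b0,b1} ∩ {b0,b1,b2} = {b0,b1}; idom=b1

DF walk-up:
  b1←b0: walk · to b0
  b1←b3: walk b3→b1 to b0
  b1←b4: walk b4→b2→b1 to b0
  b3←b1: walk · to b1
  b3←b2: walk b2 to b1
  b0 → ∅
  b1 → {b1}
  b2 → {b1,b3}
  b3 → {b1}
  b4 → {b1}
  b5 → ∅

DF(b1) = ["b1"]

Answer: ["b1"]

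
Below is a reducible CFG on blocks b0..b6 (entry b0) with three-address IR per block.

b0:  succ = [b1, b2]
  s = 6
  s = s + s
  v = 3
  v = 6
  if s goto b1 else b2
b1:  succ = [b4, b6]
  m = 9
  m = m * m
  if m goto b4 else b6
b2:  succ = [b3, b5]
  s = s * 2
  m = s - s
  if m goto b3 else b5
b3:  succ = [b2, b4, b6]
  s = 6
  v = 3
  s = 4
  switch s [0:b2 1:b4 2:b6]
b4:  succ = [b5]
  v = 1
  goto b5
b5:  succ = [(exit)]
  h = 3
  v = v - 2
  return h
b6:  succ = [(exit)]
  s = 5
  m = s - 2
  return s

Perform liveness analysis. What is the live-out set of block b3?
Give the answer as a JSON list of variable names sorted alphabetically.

Answer: ["s", "v"]

Working:
Per-block:
  b0: {s,v} / ∅
  b1: {m} / ∅
  b2: {m,s} / {s}
  b3: {s,v} / ∅
  b4: {v} / ∅
  b5: {h,v} / {v}
  b6: {m,s} / ∅

Liveness:
  b0 li=∅ lo={s,v}
  b1 li=∅ lo=∅
  b2 li={s,v} lo={v}
  b3 li=∅ lo={s,v}
  b4 li=∅ lo={v}
  b5 li={v} lo=∅
  b6 li=∅ lo=∅

live-out(b3) = ["s", "v"]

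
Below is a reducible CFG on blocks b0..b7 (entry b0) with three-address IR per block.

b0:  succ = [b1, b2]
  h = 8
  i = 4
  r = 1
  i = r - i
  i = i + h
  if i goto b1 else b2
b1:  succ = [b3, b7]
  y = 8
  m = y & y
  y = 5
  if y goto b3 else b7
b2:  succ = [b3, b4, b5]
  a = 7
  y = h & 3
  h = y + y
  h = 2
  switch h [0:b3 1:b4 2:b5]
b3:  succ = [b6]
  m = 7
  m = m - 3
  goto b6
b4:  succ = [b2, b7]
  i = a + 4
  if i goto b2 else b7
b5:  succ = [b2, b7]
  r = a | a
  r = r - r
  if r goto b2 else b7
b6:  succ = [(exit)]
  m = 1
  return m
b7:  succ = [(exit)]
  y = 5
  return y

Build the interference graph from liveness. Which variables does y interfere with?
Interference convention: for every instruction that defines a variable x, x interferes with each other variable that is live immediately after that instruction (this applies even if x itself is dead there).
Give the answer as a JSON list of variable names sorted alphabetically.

Per-block:
  b0: {h,i,r} / ∅
  b1: {m,y} / ∅
  b2: {a,h,y} / {h}
  b3: {m} / ∅
  b4: {i} / {a}
  b5: {r} / {a}
  b6: {m} / ∅
  b7: {y} / ∅

Backward fixpoint:
  live b0: ∅→{h}
  live b1: ∅→∅
  live b2: {h}→{a,h}
  live b3: ∅→∅
  live b4: {a,h}→{h}
  live b5: {a,h}→{h}
  live b6: ∅→∅
  live b7: ∅→∅

Interfere edges:
  a↔{h,y}
  h↔{a,i,r}
  i↔{h,r}
  m↔∅
  r↔{h,i}
  y↔{a}

N(y) = ["a"]

Answer: ["a"]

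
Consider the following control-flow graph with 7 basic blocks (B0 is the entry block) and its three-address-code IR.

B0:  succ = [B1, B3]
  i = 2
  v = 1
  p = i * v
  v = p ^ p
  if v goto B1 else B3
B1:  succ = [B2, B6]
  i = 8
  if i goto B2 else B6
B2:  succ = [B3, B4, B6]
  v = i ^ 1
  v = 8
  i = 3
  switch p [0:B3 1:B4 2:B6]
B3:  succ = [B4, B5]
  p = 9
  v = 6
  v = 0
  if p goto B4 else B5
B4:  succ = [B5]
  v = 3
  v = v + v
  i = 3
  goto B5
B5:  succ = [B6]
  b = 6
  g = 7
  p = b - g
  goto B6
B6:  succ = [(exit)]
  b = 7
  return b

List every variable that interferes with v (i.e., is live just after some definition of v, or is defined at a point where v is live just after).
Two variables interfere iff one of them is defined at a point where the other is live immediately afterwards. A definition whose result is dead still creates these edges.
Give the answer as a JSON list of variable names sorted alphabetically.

Per-block:
  B0 def {i,p,v} use ∅
  B1 def {i} use ∅
  B2 def {i,v} use {i,p}
  B3 def {p,v} use ∅
  B4 def {i,v} use ∅
  B5 def {b,g,p} use ∅
  B6 def {b} use ∅

Liveness:
  live B0: ∅→{p}
  live B1: {p}→{i,p}
  live B2: {i,p}→∅
  live B3: ∅→∅
  live B4: ∅→∅
  live B5: ∅→∅
  live B6: ∅→∅

Interference:
  b — {g}
  g — {b}
  i — {p,v}
  p — {i,v}
  v — {i,p}

N(v) = ["i", "p"]

Answer: ["i", "p"]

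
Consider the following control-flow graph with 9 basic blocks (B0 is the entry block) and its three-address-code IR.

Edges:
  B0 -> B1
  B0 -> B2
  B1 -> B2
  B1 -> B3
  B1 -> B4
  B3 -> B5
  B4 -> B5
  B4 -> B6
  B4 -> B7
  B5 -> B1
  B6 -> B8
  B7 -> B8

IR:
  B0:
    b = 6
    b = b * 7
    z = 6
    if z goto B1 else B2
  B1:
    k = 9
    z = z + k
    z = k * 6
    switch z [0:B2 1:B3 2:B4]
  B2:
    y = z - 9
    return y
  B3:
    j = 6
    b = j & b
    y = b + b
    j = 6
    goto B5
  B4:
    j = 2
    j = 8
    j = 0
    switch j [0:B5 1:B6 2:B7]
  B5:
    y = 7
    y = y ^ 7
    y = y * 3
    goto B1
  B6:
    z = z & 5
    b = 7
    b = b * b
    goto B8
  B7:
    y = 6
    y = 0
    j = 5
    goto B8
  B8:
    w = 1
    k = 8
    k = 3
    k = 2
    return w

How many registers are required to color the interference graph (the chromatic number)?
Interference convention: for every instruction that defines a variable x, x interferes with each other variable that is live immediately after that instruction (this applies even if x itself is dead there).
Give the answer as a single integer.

Answer: 3

Working:
Block summaries:
  B0: {b,z} / ∅
  B1: {k,z} / {z}
  B2: {y} / {z}
  B3: {b,j,y} / {b}
  B4: {j} / ∅
  B5: {y} / ∅
  B6: {b,z} / {z}
  B7: {j,y} / ∅
  B8: {k,w} / ∅

Liveness:
  B0: in=∅ out={b,z}
  B1: in={b,z} out={b,z}
  B2: in={z} out=∅
  B3: in={b,z} out={b,z}
  B4: in={b,z} out={b,z}
  B5: in={b,z} out={b,z}
  B6: in={z} out=∅
  B7: in=∅ out=∅
  B8: in=∅ out=∅

Interfere edges:
  b: {j,k,y,z}
  j: {b,z}
  k: {b,w,z}
  w: {k}
  y: {b,z}
  z: {b,j,k,y}

Colouring:
  {b,j,z} pairwise interfere (3-clique) ⇒ χ ≥ 3
  3-colouring: r0={b,w}  r1={z}  r2={j,k,y}
  χ = 3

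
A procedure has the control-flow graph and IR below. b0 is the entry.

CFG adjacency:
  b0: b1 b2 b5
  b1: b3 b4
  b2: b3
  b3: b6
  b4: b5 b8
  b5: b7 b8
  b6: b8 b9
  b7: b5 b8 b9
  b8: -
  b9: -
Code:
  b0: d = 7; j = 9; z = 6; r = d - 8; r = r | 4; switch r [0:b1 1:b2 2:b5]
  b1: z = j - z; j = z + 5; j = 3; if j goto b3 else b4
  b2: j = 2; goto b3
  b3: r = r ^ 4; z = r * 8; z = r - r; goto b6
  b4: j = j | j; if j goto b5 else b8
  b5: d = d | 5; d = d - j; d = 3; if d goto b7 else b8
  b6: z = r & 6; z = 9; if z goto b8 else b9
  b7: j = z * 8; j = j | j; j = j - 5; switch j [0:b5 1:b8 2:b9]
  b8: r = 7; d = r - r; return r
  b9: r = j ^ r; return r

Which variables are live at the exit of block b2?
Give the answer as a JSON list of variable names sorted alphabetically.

Per-block:
  b0: def={d,j,r,z} ue=∅
  b1: def={j,z} ue={j,z}
  b2: def={j} ue=∅
  b3: def={r,z} ue={r}
  b4: def={j} ue={j}
  b5: def={d} ue={d,j}
  b6: def={z} ue={r}
  b7: def={j} ue={z}
  b8: def={d,r} ue=∅
  b9: def={r} ue={j,r}

Liveness:
  b0 li=∅ lo={d,j,r,z}
  b1 li={d,j,r,z} lo={d,j,r,z}
  b2 li={r} lo={j,r}
  b3 li={j,r} lo={j,r}
  b4 li={d,j,r,z} lo={d,j,r,z}
  b5 li={d,j,r,z} lo={d,r,z}
  b6 li={j,r} lo={j,r}
  b7 li={d,r,z} lo={d,j,r,z}
  b8 li=∅ lo=∅
  b9 li={j,r} lo=∅

live-out(b2) = ["j", "r"]

Answer: ["j", "r"]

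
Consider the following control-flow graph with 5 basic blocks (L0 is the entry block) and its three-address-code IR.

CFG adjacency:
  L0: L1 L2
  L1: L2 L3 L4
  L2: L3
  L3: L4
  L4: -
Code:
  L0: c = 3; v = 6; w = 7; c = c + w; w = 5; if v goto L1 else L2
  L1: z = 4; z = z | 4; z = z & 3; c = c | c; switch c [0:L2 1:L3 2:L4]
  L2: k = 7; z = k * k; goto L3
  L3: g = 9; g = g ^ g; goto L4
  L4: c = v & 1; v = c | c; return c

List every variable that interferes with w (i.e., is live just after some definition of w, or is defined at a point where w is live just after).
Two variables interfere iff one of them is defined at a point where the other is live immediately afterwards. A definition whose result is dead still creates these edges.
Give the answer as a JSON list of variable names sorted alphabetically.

Answer: ["c", "v"]

Working:
Per-block:
  L0: {c,v,w} / ∅
  L1: {c,z} / {c}
  L2: {k,z} / ∅
  L3: {g} / ∅
  L4: {c,v} / {v}

Live sets:
  L0 li=∅ lo={c,v}
  L1 li={c,v} lo={v}
  L2 li={v} lo={v}
  L3 li={v} lo={v}
  L4 li={v} lo=∅

Interference:
  c — {v,w,z}
  g — {v}
  k — {v}
  v — {c,g,k,w,z}
  w — {c,v}
  z — {c,v}

N(w) = ["c", "v"]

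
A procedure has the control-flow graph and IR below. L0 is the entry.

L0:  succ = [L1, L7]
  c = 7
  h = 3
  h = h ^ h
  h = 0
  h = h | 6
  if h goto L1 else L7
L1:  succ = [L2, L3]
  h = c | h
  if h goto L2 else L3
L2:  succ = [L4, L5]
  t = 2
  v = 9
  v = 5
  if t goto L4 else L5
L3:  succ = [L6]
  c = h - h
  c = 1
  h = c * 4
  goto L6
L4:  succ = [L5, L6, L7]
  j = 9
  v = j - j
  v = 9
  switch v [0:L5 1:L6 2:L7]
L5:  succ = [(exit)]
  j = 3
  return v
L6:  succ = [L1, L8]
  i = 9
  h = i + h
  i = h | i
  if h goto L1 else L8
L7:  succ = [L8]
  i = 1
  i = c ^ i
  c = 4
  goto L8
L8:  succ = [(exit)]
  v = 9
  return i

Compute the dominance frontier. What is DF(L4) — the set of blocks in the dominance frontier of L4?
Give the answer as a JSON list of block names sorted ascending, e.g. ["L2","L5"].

idom tree: L1←L0 L2←L1 L3←L1 L4←L2 L5←L2 L6←L1 L7←L0 L8←L0
Dom∩ at merges:
  L1: preds {L0,L6}: {L0} ∩ {L0,L1,L6} = {L0}; idom=L0
  L5: preds {L2,L4}: {L0,L1,L2} ∩ {L0,L1,L2,L4} = {L0,L1,L2}; idom=L2
  L6: preds {L3,L4}: {L0,L1,L3} ∩ {L0,L1,L2,L4} = {L0,L1}; idom=L1
  L7: preds {L0,L4}: {L0} ∩ {L0,L1,L2,L4} = {L0}; idom=L0
  L8: preds {L6,L7}: {L0,L1,L6} ∩ {L0,L7} = {L0}; idom=L0

DF derivation:
  join L1 pred L0: · stop@L0
  join L1 pred L6: L6→L1 stop@L0
  join L5 pred L2: · stop@L2
  join L5 pred L4: L4 stop@L2
  join L6 pred L3: L3 stop@L1
  join L6 pred L4: L4→L2 stop@L1
  join L7 pred L0: · stop@L0
  join L7 pred L4: L4→L2→L1 stop@L0
  join L8 pred L6: L6→L1 stop@L0
  join L8 pred L7: L7 stop@L0
  DF(L0)=∅
  DF(L1)={L1,L7,L8}
  DF(L2)={L6,L7}
  DF(L3)={L6}
  DF(L4)={L5,L6,L7}
  DF(L5)=∅
  DF(L6)={L1,L8}
  DF(L7)={L8}
  DF(L8)=∅

DF(L4) = ["L5", "L6", "L7"]

Answer: ["L5", "L6", "L7"]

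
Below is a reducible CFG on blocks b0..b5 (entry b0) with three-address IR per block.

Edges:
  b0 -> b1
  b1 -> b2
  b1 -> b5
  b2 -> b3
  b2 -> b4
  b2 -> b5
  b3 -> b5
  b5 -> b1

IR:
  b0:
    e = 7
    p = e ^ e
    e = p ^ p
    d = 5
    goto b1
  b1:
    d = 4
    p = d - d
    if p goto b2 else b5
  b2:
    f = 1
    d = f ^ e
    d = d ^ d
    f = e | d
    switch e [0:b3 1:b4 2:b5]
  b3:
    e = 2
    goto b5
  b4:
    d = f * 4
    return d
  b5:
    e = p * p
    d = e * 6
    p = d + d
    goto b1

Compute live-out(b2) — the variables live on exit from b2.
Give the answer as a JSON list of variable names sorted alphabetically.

Answer: ["f", "p"]

Derivation:
Block summaries:
  b0 def {d,e,p} use ∅
  b1 def {d,p} use ∅
  b2 def {d,f} use {e}
  b3 def {e} use ∅
  b4 def {d} use {f}
  b5 def {d,e,p} use {p}

Backward fixpoint:
  b0 li=∅ lo={e}
  b1 li={e} lo={e,p}
  b2 li={e,p} lo={f,p}
  b3 li={p} lo={p}
  b4 li={f} lo=∅
  b5 li={p} lo={e}

live-out(b2) = ["f", "p"]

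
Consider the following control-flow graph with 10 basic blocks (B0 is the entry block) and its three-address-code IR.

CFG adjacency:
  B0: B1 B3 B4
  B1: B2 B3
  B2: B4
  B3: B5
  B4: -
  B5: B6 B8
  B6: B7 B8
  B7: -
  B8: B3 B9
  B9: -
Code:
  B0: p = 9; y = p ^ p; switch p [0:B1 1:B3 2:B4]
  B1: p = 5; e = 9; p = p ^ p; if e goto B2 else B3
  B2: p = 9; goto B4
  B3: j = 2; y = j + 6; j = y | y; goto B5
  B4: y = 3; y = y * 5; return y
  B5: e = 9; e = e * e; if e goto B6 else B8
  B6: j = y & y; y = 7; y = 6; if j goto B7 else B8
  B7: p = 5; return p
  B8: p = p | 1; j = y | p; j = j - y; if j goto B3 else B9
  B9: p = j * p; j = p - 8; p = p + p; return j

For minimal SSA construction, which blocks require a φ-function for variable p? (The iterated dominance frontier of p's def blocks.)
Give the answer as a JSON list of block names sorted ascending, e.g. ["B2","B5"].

Answer: ["B3", "B4"]

Analysis:
idom tree: B1←B0 B2←B1 B3←B0 B4←B0 B5←B3 B6←B5 B7←B6 B8←B5 B9←B8
Join-block Dom:
  B3: preds {B0,B1,B8}: {B0} ∩ {B0,B1} ∩ {B0,B3,B5,B8} = {B0}; idom=B0
  B4: preds {B0,B2}: {B0} ∩ {B0,B1,B2} = {B0}; idom=B0
  B8: preds {B5,B6}: {B0,B3,B5} ∩ {B0,B3,B5,B6} = {B0,B3,B5}; idom=B5

DF walk-up:
  B3←B0: walk · to B0
  B3←B1: walk B1 to B0
  B3←B8: walk B8→B5→B3 to B0
  B4←B0: walk · to B0
  B4←B2: walk B2→B1 to B0
  B8←B5: walk · to B5
  B8←B6: walk B6 to B5
  B0 → ∅
  B1 → {B3,B4}
  B2 → {B4}
  B3 → {B3}
  B4 → ∅
  B5 → {B3}
  B6 → {B8}
  B7 → ∅
  B8 → {B3}
  B9 → ∅

φ for p: defs {B0,B1,B2,B7,B8,B9}
  DF⁺ = {B3,B4}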